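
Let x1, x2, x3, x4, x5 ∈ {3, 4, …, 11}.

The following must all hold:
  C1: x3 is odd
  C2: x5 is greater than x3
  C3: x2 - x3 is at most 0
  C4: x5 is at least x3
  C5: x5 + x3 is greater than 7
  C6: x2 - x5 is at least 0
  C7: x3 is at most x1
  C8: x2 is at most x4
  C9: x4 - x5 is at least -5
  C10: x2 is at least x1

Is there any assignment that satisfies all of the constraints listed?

Unsatisfiable

Constraints 2, 3, and 6 give x5 ≤ x2, x2 ≤ x3, x3 < x5. Chaining: x5 ≤ x2 ≤ x3 < x5, which forces x5 < x5 — impossible.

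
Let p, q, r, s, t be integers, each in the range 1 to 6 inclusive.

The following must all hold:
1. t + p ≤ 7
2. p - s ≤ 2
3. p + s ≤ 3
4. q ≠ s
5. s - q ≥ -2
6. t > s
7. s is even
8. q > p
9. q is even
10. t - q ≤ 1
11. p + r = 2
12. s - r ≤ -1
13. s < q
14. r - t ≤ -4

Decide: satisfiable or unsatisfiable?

Constraints 5, 10, 12, and 14 give t − r ≥ 4, r − s ≥ 1, s − q ≥ -2, q − t ≥ -1.
Adding all 4 inequalities: the left sides telescope to 0, and the right sides sum to 4 + 1 + (-2) + (-1) = 2. So 0 ≥ 2, which is false.

Unsatisfiable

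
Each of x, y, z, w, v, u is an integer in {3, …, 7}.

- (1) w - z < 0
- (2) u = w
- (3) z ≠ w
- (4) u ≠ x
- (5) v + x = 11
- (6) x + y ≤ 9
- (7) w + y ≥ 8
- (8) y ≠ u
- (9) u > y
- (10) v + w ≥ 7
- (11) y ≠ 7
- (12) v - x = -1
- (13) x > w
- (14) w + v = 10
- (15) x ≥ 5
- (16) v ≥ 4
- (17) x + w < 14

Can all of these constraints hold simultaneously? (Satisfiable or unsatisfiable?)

Satisfiable

The assignment x = 6, y = 3, z = 6, w = 5, v = 5, u = 5 works:
  constraint 1 holds since w - z = -1.
  constraint 5 holds since v + x = 11.
The rest check out directly.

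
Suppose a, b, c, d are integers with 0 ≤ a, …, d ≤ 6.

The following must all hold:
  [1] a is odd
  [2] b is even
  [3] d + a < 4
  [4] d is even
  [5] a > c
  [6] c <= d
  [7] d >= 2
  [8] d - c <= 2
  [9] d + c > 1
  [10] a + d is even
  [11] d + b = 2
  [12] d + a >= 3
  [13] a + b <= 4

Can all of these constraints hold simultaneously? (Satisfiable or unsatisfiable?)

Constraint 1 makes a odd and constraint 4 makes d even, so a + d must be odd. Constraint 10 says a + d is even — contradiction.

Unsatisfiable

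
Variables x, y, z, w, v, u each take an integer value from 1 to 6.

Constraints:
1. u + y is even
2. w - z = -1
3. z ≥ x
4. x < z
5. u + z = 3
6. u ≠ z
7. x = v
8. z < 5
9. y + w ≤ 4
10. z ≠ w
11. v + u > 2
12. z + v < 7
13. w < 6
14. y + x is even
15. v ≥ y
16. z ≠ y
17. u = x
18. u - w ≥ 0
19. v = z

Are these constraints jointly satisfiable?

Unsatisfiable

From constraints 7, 17, and 19, u = x = v = z, so u = z. But constraint 6 says u ≠ z. Contradiction.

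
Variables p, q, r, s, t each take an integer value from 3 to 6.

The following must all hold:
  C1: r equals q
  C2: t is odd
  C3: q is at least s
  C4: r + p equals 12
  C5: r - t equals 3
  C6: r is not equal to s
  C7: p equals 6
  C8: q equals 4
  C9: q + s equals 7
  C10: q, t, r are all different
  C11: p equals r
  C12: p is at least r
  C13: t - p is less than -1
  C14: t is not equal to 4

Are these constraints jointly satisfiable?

Constraint 7 fixes p = 6 and constraint 8 fixes q = 4. Constraints 1 and 11 give p = r = q, so p = q. But 6 ≠ 4 — contradiction.

Unsatisfiable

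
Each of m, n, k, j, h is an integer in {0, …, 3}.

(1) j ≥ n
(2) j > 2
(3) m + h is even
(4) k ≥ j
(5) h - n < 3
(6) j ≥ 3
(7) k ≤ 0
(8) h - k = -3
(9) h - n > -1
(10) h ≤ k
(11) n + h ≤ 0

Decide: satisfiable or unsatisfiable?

Unsatisfiable

From constraint 2: j ≥ 3. From constraints 4 and 7: j ≤ k and k ≤ 0, so j ≤ 0. But 0 < 3, so no value of j works.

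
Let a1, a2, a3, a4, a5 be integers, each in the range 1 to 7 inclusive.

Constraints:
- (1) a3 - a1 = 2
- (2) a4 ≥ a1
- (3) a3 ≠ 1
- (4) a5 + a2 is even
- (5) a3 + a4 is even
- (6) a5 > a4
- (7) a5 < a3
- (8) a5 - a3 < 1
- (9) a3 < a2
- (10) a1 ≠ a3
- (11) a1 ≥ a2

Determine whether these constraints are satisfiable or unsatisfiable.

Constraints 2, 6, 7, 9, and 11 give a1 ≤ a4, a4 < a5, a5 < a3, a3 < a2, a2 ≤ a1. Chaining: a1 ≤ a4 < a5 < a3 < a2 ≤ a1, which forces a1 < a1 — impossible.

Unsatisfiable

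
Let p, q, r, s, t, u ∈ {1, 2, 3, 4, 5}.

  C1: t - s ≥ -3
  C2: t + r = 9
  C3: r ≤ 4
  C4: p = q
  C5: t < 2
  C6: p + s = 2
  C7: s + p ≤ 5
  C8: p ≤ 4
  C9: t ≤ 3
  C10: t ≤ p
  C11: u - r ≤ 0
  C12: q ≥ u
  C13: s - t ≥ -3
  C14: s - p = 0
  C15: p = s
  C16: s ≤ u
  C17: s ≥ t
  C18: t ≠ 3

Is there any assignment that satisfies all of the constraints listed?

From constraints 8 and 10: t ≤ p ≤ 4. From constraint 3: r ≤ 4. Hence t + r ≤ 8. But constraint 2 requires t + r = 9, and 9 > 8. Contradiction.

Unsatisfiable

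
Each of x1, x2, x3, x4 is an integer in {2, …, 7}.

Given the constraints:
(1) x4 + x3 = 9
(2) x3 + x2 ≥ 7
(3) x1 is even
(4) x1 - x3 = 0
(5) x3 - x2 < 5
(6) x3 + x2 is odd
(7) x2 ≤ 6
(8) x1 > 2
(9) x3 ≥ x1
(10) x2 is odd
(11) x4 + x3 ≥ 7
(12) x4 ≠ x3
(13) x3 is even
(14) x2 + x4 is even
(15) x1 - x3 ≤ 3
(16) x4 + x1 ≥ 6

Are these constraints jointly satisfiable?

Satisfiable

Take x1 = 6, x2 = 3, x3 = 6, x4 = 3. Then constraint 1: x4 + x3 = 9; constraint 2: x3 + x2 = 9; constraint 4: x1 - x3 = 0, and every other listed constraint is also met.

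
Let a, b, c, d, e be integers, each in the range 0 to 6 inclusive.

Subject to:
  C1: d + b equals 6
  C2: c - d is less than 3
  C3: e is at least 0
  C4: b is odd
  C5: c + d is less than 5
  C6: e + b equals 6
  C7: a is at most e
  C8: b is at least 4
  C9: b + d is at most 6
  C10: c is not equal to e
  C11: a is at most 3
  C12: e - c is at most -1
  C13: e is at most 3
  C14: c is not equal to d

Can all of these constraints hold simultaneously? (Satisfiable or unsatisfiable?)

Satisfiable

Setting (a, b, c, d, e) = (1, 5, 2, 1, 1) satisfies everything: constraint 1: d + b = 6; constraint 2: c - d = 1; constraint 5: c + d = 3, and the others follow.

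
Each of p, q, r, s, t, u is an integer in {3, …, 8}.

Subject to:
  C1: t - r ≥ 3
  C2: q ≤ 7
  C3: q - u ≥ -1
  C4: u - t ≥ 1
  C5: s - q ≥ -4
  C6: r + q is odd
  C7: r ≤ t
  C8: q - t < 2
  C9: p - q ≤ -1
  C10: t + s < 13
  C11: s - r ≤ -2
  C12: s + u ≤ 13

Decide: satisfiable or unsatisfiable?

Constraints 1, 3, 4, 5, and 11 give s − q ≥ -4, q − u ≥ -1, u − t ≥ 1, t − r ≥ 3, r − s ≥ 2.
Adding all 5 inequalities: the left sides telescope to 0, and the right sides sum to (-4) + (-1) + 1 + 3 + 2 = 1. So 0 ≥ 1, which is false.

Unsatisfiable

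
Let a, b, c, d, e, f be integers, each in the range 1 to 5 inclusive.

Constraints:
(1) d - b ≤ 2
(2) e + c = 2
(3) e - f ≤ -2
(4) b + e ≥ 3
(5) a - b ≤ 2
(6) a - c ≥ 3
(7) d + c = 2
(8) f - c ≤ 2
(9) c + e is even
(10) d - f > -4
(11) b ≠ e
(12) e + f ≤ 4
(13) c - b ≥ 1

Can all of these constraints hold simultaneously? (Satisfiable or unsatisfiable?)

Unsatisfiable

Constraints 5, 6, and 13 give a − c ≥ 3, c − b ≥ 1, b − a ≥ -2.
Adding all 3 inequalities: the left sides telescope to 0, and the right sides sum to 3 + 1 + (-2) = 2. So 0 ≥ 2, which is false.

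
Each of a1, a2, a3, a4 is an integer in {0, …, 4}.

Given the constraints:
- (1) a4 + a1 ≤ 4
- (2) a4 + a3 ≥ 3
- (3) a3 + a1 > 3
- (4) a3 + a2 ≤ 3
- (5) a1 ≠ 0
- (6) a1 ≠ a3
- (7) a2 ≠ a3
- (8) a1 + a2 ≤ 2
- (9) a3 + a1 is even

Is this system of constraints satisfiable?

One satisfying assignment is a1 = 1, a2 = 0, a3 = 3, a4 = 0.
For the less obvious constraints — constraint 1: a4 + a1 = 1; constraint 2: a4 + a3 = 3; constraint 3: a3 + a1 = 4 — and the others hold by inspection.

Satisfiable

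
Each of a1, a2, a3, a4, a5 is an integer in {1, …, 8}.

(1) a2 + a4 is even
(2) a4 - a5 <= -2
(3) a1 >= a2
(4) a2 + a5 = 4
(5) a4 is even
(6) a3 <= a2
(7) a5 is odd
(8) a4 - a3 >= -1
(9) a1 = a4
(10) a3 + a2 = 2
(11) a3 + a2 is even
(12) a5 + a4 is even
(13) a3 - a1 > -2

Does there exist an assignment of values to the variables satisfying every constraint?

Unsatisfiable

Constraint 7 makes a5 odd and constraint 5 makes a4 even, so a5 + a4 must be odd. Constraint 12 says a5 + a4 is even — contradiction.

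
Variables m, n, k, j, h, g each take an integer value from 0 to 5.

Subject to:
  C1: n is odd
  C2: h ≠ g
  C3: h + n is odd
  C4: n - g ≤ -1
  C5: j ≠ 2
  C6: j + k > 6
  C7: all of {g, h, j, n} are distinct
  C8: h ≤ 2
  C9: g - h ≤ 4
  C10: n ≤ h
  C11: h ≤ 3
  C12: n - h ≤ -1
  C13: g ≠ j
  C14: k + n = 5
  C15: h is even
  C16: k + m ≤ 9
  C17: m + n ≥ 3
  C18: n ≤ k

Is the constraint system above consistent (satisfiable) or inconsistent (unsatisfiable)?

Satisfiable

Setting (m, n, k, j, h, g) = (3, 1, 4, 4, 2, 3) satisfies everything: constraint 4: n - g = -2; constraint 6: j + k = 8, and the others follow.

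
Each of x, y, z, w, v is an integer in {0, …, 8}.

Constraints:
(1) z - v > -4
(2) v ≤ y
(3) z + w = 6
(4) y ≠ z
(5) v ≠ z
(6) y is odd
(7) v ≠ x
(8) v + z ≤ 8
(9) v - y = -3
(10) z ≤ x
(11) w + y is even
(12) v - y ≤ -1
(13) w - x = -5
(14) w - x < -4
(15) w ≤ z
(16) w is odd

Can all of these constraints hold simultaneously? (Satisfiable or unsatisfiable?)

Take x = 8, y = 7, z = 3, w = 3, v = 4. Then constraint 1: z - v = -1; constraint 3: z + w = 6, and every other listed constraint is also met.

Satisfiable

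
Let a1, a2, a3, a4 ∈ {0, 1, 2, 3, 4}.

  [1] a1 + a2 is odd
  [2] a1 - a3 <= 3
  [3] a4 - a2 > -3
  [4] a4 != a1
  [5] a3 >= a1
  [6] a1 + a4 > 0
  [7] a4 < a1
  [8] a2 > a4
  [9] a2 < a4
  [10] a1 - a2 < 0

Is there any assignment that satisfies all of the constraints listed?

Constraints 7, 9, and 10 give a4 < a1, a1 < a2, a2 < a4. Chaining: a4 < a1 < a2 < a4, which forces a4 < a4 — impossible.

Unsatisfiable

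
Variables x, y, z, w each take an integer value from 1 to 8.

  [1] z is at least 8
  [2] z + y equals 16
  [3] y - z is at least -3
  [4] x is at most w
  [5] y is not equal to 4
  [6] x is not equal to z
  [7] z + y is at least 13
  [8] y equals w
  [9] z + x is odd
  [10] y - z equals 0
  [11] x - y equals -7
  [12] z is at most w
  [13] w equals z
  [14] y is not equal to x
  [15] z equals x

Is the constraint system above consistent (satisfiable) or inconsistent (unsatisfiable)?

From constraints 8, 13, and 15, y = w = z = x, so y = x. But constraint 14 says y ≠ x. Contradiction.

Unsatisfiable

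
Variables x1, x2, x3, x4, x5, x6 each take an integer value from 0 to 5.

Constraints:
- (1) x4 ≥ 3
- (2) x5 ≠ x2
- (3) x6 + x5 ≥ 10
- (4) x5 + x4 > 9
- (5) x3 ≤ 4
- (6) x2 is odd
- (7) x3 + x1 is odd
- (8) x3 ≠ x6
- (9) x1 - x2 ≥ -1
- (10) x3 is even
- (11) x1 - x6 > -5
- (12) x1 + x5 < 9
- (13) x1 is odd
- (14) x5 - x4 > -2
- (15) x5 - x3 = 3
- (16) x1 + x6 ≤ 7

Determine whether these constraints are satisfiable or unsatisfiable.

Setting (x1, x2, x3, x4, x5, x6) = (1, 1, 2, 5, 5, 5) satisfies everything: constraint 3: x6 + x5 = 10; constraint 4: x5 + x4 = 10, and the others follow.

Satisfiable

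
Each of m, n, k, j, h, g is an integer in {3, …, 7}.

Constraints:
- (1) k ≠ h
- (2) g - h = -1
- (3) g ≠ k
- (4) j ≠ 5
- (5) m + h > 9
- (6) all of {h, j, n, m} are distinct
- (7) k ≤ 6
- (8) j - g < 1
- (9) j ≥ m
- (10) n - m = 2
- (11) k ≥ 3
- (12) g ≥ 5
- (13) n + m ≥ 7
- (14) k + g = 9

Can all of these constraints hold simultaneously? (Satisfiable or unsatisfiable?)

Satisfiable

Take m = 3, n = 5, k = 3, j = 4, h = 7, g = 6. Then constraint 2: g - h = -1; constraint 5: m + h = 10; constraint 8: j - g = -2, and every other listed constraint is also met.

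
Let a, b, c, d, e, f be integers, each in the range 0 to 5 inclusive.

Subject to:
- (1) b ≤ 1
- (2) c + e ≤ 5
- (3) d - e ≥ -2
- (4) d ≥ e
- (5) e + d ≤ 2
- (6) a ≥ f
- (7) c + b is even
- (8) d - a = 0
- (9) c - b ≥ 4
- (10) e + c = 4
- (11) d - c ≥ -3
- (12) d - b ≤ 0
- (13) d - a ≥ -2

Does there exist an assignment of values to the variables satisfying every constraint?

Unsatisfiable

Constraints 9, 11, and 12 give c − b ≥ 4, b − d ≥ 0, d − c ≥ -3.
Adding all 3 inequalities: the left sides telescope to 0, and the right sides sum to 4 + 0 + (-3) = 1. So 0 ≥ 1, which is false.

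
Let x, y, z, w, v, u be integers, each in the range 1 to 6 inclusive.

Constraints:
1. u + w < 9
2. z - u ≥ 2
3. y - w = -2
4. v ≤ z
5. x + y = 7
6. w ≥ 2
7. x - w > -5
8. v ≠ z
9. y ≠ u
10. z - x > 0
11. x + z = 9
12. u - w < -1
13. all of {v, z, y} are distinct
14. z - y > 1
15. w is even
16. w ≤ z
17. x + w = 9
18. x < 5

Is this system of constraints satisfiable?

Try x = 3, y = 4, z = 6, w = 6, v = 3, u = 2.
Check constraint 1: u + w = 8; constraint 2: z - u = 4. The remaining constraints are straightforward to verify.

Satisfiable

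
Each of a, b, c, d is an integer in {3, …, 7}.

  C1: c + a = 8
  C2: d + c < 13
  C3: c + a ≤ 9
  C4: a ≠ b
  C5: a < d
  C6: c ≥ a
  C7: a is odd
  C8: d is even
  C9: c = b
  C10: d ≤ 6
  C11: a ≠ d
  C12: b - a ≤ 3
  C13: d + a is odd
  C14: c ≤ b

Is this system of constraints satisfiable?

The assignment a = 3, b = 5, c = 5, d = 6 works:
  constraint 1 holds since c + a = 8.
  constraint 2 holds since d + c = 11.
  constraint 3 holds since c + a = 8.
The rest check out directly.

Satisfiable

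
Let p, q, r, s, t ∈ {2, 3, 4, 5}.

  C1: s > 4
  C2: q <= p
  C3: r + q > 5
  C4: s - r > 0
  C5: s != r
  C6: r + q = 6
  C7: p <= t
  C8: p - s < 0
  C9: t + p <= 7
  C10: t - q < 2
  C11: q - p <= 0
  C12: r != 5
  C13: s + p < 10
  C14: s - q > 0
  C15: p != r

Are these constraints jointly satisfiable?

Take p = 2, q = 2, r = 4, s = 5, t = 3. Then constraint 3: r + q = 6; constraint 4: s - r = 1; constraint 6: r + q = 6, and every other listed constraint is also met.

Satisfiable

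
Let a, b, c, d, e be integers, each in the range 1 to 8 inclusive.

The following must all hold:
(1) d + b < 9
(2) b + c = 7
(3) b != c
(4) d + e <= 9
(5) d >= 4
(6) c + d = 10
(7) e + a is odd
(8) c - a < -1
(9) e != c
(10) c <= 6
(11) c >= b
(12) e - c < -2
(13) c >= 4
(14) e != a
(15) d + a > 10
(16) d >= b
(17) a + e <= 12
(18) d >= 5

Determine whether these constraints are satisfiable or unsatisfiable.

Satisfiable

The assignment a = 7, b = 2, c = 5, d = 5, e = 2 works:
  constraint 1 holds since d + b = 7.
  constraint 2 holds since b + c = 7.
The rest check out directly.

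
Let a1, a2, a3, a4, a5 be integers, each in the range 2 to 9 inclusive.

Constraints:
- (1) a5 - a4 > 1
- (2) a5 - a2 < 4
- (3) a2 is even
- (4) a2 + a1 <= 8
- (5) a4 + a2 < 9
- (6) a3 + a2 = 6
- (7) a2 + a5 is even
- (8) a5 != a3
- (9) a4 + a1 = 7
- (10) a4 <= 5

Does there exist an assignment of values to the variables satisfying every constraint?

Try a1 = 4, a2 = 4, a3 = 2, a4 = 3, a5 = 6.
Check constraint 1: a5 - a4 = 3; constraint 2: a5 - a2 = 2. The remaining constraints are straightforward to verify.

Satisfiable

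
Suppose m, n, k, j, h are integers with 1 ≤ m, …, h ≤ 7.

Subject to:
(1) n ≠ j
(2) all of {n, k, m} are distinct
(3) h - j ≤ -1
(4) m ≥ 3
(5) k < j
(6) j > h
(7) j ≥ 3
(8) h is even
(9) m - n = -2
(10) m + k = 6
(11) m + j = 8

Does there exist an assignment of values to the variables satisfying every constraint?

Take m = 4, n = 6, k = 2, j = 4, h = 2. Then constraint 3: h - j = -2; constraint 9: m - n = -2; constraint 10: m + k = 6, and every other listed constraint is also met.

Satisfiable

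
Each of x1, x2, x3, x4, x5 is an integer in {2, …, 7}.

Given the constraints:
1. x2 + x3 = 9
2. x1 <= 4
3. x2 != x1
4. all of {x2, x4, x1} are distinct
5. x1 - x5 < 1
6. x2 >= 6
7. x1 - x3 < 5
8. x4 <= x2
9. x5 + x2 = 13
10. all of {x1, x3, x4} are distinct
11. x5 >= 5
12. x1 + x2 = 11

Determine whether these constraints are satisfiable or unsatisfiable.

Satisfiable

One satisfying assignment is x1 = 4, x2 = 7, x3 = 2, x4 = 6, x5 = 6.
For the less obvious constraints — constraint 1: x2 + x3 = 9; constraint 5: x1 - x5 = -2 — and the others hold by inspection.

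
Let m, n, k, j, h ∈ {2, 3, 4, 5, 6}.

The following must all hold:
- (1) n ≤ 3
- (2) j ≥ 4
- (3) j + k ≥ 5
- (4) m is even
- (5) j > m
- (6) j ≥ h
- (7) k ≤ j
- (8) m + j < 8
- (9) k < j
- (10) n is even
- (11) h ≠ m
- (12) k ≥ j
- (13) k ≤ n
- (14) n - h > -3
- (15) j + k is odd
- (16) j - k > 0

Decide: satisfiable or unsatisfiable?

Unsatisfiable

From constraints 2 and 12: k ≥ j and j ≥ 4, so k ≥ 4. From constraints 1 and 13: k ≤ n and n ≤ 3, so k ≤ 3. But 3 < 4, so no value of k works.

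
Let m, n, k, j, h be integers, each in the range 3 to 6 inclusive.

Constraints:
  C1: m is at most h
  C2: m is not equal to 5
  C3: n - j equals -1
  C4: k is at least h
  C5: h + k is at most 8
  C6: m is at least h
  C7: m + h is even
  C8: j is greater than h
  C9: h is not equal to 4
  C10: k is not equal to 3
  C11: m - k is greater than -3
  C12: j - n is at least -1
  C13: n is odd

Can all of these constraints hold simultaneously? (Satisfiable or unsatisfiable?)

Satisfiable

One satisfying assignment is m = 3, n = 5, k = 5, j = 6, h = 3.
For the less obvious constraints — constraint 3: n - j = -1; constraint 5: h + k = 8; constraint 11: m - k = -2 — and the others hold by inspection.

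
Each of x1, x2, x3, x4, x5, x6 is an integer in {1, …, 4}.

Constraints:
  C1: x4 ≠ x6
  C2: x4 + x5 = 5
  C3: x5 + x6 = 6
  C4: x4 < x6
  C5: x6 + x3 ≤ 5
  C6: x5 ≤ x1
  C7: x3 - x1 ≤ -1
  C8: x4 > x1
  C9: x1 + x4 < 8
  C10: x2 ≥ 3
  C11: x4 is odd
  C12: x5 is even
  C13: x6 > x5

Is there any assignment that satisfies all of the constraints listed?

Satisfiable

Setting (x1, x2, x3, x4, x5, x6) = (2, 4, 1, 3, 2, 4) satisfies everything: constraint 2: x4 + x5 = 5; constraint 3: x5 + x6 = 6; constraint 5: x6 + x3 = 5, and the others follow.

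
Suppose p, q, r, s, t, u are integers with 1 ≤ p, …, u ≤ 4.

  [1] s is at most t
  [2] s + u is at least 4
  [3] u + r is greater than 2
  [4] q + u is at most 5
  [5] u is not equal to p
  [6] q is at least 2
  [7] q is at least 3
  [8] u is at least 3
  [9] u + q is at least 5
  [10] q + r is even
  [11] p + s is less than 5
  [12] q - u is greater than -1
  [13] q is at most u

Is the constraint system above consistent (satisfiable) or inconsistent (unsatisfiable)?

From constraint 7: q ≥ 3. From constraint 8: u ≥ 3. Hence q + u ≥ 6. But constraint 4 requires q + u ≤ 5, and 5 < 6. Contradiction.

Unsatisfiable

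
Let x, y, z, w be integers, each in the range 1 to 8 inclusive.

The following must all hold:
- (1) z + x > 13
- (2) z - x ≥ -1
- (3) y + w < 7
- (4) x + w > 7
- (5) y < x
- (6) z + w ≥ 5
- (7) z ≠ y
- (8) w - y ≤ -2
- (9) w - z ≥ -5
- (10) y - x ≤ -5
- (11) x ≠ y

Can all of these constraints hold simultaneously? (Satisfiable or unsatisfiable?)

Unsatisfiable

Constraints 2, 8, 9, and 10 give z − x ≥ -1, x − y ≥ 5, y − w ≥ 2, w − z ≥ -5.
Adding all 4 inequalities: the left sides telescope to 0, and the right sides sum to (-1) + 5 + 2 + (-5) = 1. So 0 ≥ 1, which is false.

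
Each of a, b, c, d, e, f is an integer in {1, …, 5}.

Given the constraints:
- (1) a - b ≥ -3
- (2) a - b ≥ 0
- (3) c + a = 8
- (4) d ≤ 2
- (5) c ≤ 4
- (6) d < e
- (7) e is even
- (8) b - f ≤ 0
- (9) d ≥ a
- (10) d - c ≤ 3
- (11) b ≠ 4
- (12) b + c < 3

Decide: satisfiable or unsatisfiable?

From constraint 5: c ≤ 4. From constraints 4 and 9: a ≤ d ≤ 2. Hence c + a ≤ 6. But constraint 3 requires c + a = 8, and 8 > 6. Contradiction.

Unsatisfiable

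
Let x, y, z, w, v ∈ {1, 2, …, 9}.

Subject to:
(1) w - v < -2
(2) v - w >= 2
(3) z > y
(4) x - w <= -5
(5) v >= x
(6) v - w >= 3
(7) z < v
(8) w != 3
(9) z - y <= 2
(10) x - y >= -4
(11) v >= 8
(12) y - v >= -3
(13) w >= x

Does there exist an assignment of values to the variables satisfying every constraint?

Unsatisfiable

Constraints 4, 6, 10, and 12 give x − y ≥ -4, y − v ≥ -3, v − w ≥ 3, w − x ≥ 5.
Adding all 4 inequalities: the left sides telescope to 0, and the right sides sum to (-4) + (-3) + 3 + 5 = 1. So 0 ≥ 1, which is false.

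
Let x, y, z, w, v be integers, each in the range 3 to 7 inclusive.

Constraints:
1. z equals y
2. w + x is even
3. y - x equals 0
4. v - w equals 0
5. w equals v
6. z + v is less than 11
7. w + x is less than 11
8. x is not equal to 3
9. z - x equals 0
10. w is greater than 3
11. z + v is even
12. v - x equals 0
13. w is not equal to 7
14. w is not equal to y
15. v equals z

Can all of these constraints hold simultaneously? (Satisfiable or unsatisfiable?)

Unsatisfiable

From constraints 1, 5, and 15, w = v = z = y, so w = y. But constraint 14 says w ≠ y. Contradiction.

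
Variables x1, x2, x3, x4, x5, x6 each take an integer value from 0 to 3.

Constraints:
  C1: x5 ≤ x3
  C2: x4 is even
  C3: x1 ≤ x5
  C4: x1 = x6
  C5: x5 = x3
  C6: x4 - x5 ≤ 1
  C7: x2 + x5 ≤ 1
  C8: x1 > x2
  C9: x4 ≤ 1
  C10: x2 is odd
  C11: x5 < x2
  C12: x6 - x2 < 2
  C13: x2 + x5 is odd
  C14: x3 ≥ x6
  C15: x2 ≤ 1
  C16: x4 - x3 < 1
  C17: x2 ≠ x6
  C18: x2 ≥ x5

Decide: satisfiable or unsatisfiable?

Unsatisfiable

Constraints 3, 8, and 11 give x1 ≤ x5, x5 < x2, x2 < x1. Chaining: x1 ≤ x5 < x2 < x1, which forces x1 < x1 — impossible.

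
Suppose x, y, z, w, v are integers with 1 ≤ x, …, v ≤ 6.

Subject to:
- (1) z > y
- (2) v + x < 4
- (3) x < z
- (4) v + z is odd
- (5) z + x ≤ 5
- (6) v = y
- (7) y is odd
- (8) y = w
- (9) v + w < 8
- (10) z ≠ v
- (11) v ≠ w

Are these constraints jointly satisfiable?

Unsatisfiable

From constraints 6 and 8, v = y = w, so v = w. But constraint 11 says v ≠ w. Contradiction.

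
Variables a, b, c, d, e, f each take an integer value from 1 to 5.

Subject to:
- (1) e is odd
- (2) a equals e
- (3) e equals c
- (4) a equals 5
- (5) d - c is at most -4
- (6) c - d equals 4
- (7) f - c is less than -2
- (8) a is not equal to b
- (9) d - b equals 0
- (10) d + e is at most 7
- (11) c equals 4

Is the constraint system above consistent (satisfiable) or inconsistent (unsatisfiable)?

Constraint 4 fixes a = 5 and constraint 11 fixes c = 4. Constraints 2 and 3 give a = e = c, so a = c. But 5 ≠ 4 — contradiction.

Unsatisfiable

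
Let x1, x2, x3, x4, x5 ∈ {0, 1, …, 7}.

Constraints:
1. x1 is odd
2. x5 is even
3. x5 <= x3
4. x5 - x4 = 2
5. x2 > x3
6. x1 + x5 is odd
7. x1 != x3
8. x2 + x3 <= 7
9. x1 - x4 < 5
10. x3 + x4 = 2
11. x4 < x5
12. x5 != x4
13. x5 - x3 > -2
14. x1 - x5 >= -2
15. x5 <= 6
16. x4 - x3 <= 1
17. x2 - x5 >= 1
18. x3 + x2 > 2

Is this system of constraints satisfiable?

One satisfying assignment is x1 = 3, x2 = 3, x3 = 2, x4 = 0, x5 = 2.
For the less obvious constraints — constraint 4: x5 - x4 = 2; constraint 8: x2 + x3 = 5; constraint 9: x1 - x4 = 3 — and the others hold by inspection.

Satisfiable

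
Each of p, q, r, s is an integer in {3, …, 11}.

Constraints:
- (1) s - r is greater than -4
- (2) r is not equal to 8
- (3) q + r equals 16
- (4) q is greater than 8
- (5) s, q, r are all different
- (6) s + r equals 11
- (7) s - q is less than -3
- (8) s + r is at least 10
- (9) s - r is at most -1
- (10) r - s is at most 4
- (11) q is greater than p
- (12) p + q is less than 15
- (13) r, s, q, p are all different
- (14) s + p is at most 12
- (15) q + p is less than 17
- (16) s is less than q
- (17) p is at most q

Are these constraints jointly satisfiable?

Try p = 5, q = 9, r = 7, s = 4.
Check constraint 1: s - r = -3; constraint 3: q + r = 16. The remaining constraints are straightforward to verify.

Satisfiable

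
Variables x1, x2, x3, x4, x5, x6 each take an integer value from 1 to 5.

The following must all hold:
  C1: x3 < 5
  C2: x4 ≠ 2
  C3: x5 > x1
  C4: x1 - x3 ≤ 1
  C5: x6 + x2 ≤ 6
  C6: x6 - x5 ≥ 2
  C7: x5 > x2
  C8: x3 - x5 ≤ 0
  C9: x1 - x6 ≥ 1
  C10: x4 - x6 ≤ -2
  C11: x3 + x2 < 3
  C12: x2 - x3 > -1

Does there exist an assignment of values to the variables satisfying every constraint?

Unsatisfiable

Constraints 4, 6, 8, and 9 give x1 − x6 ≥ 1, x6 − x5 ≥ 2, x5 − x3 ≥ 0, x3 − x1 ≥ -1.
Adding all 4 inequalities: the left sides telescope to 0, and the right sides sum to 1 + 2 + 0 + (-1) = 2. So 0 ≥ 2, which is false.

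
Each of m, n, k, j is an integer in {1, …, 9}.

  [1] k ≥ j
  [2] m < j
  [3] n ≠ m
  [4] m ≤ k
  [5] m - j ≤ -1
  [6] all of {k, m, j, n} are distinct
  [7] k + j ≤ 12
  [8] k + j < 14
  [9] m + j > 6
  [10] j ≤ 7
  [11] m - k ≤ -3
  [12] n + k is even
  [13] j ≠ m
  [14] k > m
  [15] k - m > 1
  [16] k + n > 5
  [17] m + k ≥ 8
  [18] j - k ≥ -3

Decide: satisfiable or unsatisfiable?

Satisfiable

The assignment m = 4, n = 1, k = 7, j = 5 works:
  constraint 5 holds since m - j = -1.
  constraint 7 holds since k + j = 12.
  constraint 8 holds since k + j = 12.
The rest check out directly.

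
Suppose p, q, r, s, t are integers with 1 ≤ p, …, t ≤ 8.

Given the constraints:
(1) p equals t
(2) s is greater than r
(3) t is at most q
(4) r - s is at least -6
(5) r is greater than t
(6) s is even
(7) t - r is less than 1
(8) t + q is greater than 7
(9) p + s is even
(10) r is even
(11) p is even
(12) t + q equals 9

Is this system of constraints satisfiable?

Satisfiable

Take p = 2, q = 7, r = 4, s = 8, t = 2. Then constraint 4: r - s = -4; constraint 7: t - r = -2; constraint 8: t + q = 9, and every other listed constraint is also met.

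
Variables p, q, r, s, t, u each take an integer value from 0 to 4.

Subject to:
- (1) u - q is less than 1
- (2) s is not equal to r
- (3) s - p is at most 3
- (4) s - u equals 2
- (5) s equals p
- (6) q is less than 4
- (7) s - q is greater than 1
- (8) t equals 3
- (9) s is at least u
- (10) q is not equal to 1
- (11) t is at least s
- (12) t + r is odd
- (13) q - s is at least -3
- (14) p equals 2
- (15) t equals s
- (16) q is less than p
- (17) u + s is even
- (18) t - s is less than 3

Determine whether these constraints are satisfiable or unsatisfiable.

Unsatisfiable

Constraint 8 fixes t = 3 and constraint 14 fixes p = 2. Constraints 5 and 15 give t = s = p, so t = p. But 3 ≠ 2 — contradiction.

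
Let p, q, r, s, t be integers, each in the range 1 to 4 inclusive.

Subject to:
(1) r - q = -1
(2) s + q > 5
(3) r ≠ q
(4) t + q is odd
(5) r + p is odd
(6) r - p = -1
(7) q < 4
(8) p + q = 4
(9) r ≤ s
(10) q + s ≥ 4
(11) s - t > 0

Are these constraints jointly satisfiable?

Satisfiable

Setting (p, q, r, s, t) = (2, 2, 1, 4, 1) satisfies everything: constraint 1: r - q = -1; constraint 2: s + q = 6, and the others follow.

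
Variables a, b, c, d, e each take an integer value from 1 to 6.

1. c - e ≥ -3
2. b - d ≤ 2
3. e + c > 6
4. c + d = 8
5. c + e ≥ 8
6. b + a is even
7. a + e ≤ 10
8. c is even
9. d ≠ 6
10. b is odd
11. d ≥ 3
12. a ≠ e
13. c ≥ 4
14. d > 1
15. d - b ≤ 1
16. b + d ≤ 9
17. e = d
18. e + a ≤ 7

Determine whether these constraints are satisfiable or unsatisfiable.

Take a = 3, b = 5, c = 4, d = 4, e = 4. Then constraint 1: c - e = 0; constraint 2: b - d = 1, and every other listed constraint is also met.

Satisfiable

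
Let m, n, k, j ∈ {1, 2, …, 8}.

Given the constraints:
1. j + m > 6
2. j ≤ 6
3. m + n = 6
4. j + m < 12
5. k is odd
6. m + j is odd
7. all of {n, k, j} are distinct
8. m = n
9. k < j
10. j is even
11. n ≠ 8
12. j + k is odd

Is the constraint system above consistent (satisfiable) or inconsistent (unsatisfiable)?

Setting (m, n, k, j) = (3, 3, 5, 6) satisfies everything: constraint 1: j + m = 9; constraint 3: m + n = 6; constraint 4: j + m = 9, and the others follow.

Satisfiable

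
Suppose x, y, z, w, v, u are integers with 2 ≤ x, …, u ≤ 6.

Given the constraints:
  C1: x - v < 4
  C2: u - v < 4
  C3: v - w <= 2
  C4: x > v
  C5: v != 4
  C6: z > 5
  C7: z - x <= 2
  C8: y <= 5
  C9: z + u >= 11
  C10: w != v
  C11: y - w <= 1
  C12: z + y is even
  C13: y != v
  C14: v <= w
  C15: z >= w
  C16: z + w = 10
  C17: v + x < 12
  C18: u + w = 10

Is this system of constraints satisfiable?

Try x = 6, y = 4, z = 6, w = 4, v = 3, u = 6.
Check constraint 1: x - v = 3; constraint 2: u - v = 3. The remaining constraints are straightforward to verify.

Satisfiable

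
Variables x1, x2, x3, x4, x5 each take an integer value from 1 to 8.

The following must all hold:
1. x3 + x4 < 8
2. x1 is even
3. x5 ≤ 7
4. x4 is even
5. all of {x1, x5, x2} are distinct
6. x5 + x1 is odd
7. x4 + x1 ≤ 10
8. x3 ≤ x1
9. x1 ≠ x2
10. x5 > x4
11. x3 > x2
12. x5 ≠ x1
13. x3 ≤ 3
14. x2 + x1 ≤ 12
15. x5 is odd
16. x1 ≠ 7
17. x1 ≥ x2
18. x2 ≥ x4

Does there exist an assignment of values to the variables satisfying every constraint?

Satisfiable

One satisfying assignment is x1 = 8, x2 = 2, x3 = 3, x4 = 2, x5 = 7.
For the less obvious constraints — constraint 1: x3 + x4 = 5; constraint 7: x4 + x1 = 10; constraint 14: x2 + x1 = 10 — and the others hold by inspection.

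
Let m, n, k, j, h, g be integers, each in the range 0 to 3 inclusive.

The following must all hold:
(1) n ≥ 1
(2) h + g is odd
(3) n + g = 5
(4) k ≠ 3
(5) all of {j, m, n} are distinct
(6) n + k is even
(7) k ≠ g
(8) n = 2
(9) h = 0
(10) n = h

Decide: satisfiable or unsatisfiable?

Unsatisfiable

Constraint 8 fixes n = 2 and constraint 9 fixes h = 0, but constraint 10 requires n = h. Since 2 ≠ 0, contradiction.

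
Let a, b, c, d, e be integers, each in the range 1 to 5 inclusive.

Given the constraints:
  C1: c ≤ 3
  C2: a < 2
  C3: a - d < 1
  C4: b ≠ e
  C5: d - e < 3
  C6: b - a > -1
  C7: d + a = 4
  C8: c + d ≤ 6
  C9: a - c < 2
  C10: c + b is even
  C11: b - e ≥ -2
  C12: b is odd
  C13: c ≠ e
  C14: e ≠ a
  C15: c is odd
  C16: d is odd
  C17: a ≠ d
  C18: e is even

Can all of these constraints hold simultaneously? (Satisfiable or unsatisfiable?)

Satisfiable

Try a = 1, b = 1, c = 1, d = 3, e = 2.
Check constraint 3: a - d = -2; constraint 5: d - e = 1. The remaining constraints are straightforward to verify.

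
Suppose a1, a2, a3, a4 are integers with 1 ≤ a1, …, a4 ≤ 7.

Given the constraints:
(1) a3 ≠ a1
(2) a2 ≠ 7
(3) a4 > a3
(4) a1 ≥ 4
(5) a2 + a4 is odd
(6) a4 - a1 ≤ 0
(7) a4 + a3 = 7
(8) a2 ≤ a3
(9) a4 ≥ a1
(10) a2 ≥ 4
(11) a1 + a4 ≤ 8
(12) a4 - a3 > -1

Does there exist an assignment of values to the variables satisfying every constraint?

Unsatisfiable

From constraints 4 and 9: a4 ≥ a1 ≥ 4. From constraints 8 and 10: a3 ≥ a2 ≥ 4. Hence a4 + a3 ≥ 8. But constraint 7 requires a4 + a3 = 7, and 7 < 8. Contradiction.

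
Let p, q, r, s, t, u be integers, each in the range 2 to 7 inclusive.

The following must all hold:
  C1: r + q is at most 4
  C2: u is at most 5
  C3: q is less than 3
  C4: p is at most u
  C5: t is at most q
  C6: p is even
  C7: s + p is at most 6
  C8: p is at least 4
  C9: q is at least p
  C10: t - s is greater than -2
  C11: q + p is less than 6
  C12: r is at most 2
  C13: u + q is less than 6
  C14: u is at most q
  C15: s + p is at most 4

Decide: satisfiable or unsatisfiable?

Unsatisfiable

From constraints 8 and 9: q ≥ p and p ≥ 4, so q ≥ 4. From constraint 3: q ≤ 2. But 2 < 4, so no value of q works.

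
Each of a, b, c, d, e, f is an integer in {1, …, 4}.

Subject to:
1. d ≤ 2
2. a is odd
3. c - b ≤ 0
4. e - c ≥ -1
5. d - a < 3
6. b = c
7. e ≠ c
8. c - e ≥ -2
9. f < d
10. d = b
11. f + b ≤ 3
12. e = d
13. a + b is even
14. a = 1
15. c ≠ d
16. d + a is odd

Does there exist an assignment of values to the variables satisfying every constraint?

From constraints 6, 10, and 12, e = d = b = c, so e = c. But constraint 7 says e ≠ c. Contradiction.

Unsatisfiable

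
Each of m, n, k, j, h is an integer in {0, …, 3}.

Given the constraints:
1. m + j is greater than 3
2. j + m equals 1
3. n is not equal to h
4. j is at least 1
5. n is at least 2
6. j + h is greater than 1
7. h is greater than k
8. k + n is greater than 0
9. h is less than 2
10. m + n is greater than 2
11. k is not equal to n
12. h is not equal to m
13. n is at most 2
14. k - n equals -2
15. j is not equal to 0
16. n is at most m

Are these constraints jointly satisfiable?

From constraint 4: j ≥ 1. From constraints 5 and 16: m ≥ n ≥ 2. Hence j + m ≥ 3. But constraint 2 requires j + m = 1, and 1 < 3. Contradiction.

Unsatisfiable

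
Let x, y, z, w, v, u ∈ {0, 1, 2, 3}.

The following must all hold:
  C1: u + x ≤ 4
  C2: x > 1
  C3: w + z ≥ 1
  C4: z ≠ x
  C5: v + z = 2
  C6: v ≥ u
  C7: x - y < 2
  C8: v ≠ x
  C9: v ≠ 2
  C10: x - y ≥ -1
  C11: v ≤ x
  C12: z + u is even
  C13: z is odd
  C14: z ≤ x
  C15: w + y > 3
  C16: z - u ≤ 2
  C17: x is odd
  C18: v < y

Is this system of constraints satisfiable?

Satisfiable

One satisfying assignment is x = 3, y = 2, z = 1, w = 3, v = 1, u = 1.
For the less obvious constraints — constraint 1: u + x = 4; constraint 3: w + z = 4 — and the others hold by inspection.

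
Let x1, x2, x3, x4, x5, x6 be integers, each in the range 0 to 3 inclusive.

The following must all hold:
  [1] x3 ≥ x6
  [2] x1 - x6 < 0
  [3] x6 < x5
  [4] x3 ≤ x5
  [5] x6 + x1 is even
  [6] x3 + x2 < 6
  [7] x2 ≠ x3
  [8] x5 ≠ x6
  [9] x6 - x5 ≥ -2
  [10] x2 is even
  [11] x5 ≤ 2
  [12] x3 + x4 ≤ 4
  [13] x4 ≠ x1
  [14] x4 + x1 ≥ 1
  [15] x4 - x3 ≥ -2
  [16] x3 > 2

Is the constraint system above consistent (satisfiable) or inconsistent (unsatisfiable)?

From constraint 16: x3 ≥ 3. From constraints 4 and 11: x3 ≤ x5 and x5 ≤ 2, so x3 ≤ 2. But 2 < 3, so no value of x3 works.

Unsatisfiable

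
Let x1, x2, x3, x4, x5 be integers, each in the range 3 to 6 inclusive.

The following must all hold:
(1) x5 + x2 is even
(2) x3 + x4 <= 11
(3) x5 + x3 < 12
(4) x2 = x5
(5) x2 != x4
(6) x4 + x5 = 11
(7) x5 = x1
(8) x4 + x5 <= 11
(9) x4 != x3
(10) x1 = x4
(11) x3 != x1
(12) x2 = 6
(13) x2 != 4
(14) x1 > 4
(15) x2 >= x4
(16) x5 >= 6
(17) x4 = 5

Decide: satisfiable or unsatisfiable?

Constraint 12 fixes x2 = 6 and constraint 17 fixes x4 = 5. Constraints 4, 7, and 10 give x2 = x5 = x1 = x4, so x2 = x4. But 6 ≠ 5 — contradiction.

Unsatisfiable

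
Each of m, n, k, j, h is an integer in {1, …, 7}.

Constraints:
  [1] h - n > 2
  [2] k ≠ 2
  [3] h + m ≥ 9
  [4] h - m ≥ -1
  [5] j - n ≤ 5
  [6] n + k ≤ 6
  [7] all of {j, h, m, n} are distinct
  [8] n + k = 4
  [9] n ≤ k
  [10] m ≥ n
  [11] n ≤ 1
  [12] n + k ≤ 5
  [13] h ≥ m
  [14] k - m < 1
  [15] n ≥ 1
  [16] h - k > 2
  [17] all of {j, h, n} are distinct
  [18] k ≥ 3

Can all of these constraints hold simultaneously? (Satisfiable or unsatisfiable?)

Satisfiable

Try m = 5, n = 1, k = 3, j = 4, h = 6.
Check constraint 1: h - n = 5; constraint 3: h + m = 11. The remaining constraints are straightforward to verify.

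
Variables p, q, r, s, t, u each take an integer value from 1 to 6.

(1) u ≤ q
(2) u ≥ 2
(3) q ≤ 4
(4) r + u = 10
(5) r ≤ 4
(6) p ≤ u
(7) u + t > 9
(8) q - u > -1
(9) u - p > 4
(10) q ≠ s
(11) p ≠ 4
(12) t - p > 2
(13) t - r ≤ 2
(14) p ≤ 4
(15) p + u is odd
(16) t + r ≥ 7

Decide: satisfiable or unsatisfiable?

From constraint 5: r ≤ 4. From constraints 1 and 3: u ≤ q ≤ 4. Hence r + u ≤ 8. But constraint 4 requires r + u = 10, and 10 > 8. Contradiction.

Unsatisfiable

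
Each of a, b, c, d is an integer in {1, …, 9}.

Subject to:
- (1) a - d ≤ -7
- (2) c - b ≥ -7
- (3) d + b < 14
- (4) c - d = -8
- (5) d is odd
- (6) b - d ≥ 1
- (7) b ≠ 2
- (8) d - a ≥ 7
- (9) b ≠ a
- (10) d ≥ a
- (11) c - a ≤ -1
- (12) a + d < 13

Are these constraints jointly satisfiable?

Constraints 1, 2, 6, and 11 give a − c ≥ 1, c − b ≥ -7, b − d ≥ 1, d − a ≥ 7.
Adding all 4 inequalities: the left sides telescope to 0, and the right sides sum to 1 + (-7) + 1 + 7 = 2. So 0 ≥ 2, which is false.

Unsatisfiable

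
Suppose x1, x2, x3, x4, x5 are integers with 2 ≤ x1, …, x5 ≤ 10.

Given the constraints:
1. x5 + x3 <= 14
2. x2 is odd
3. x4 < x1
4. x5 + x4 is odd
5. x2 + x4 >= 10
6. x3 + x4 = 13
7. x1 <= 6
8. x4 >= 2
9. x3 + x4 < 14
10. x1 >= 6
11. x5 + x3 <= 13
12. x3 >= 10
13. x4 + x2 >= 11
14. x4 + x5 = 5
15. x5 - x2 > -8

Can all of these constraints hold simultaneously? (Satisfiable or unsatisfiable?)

One satisfying assignment is x1 = 6, x2 = 9, x3 = 10, x4 = 3, x5 = 2.
For the less obvious constraints — constraint 1: x5 + x3 = 12; constraint 5: x2 + x4 = 12 — and the others hold by inspection.

Satisfiable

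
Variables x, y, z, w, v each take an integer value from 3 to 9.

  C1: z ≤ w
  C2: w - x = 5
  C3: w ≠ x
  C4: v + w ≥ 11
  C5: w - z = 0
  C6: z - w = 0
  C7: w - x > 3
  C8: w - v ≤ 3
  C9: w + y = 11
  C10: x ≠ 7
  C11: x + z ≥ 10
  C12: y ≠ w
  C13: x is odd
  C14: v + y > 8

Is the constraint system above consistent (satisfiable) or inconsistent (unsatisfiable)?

The assignment x = 3, y = 3, z = 8, w = 8, v = 6 works:
  constraint 2 holds since w - x = 5.
  constraint 4 holds since v + w = 14.
The rest check out directly.

Satisfiable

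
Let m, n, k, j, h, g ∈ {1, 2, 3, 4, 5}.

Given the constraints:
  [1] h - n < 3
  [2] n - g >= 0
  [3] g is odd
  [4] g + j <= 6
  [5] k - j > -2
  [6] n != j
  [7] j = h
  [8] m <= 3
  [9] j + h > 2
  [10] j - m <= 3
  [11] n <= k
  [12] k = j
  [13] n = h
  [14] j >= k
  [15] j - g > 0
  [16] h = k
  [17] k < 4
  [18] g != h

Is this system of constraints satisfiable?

Unsatisfiable

From constraints 12, 13, and 16, n = h = k = j, so n = j. But constraint 6 says n ≠ j. Contradiction.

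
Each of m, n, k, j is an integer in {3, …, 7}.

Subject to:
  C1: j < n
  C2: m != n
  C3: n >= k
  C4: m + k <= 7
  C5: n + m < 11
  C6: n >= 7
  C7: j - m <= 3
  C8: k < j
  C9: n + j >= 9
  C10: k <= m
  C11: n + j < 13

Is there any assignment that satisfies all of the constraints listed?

Satisfiable

The assignment m = 3, n = 7, k = 3, j = 4 works:
  constraint 4 holds since m + k = 6.
  constraint 5 holds since n + m = 10.
  constraint 7 holds since j - m = 1.
The rest check out directly.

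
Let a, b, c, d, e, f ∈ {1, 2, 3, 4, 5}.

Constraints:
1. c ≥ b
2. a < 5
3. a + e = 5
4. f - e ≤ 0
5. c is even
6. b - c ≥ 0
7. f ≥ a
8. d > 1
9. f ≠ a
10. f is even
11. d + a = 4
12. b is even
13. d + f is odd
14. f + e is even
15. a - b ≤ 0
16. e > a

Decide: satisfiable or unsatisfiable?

Try a = 1, b = 4, c = 4, d = 3, e = 4, f = 4.
Check constraint 3: a + e = 5; constraint 4: f - e = 0; constraint 6: b - c = 0. The remaining constraints are straightforward to verify.

Satisfiable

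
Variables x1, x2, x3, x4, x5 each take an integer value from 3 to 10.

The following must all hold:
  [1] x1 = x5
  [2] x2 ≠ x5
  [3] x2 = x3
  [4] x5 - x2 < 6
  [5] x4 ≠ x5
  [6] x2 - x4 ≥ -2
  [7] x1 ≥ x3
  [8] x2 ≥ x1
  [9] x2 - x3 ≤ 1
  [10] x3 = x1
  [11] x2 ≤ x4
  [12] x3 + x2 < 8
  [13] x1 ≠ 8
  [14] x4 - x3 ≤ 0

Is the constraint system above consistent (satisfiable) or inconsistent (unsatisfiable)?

Unsatisfiable

From constraints 1, 3, and 10, x2 = x3 = x1 = x5, so x2 = x5. But constraint 2 says x2 ≠ x5. Contradiction.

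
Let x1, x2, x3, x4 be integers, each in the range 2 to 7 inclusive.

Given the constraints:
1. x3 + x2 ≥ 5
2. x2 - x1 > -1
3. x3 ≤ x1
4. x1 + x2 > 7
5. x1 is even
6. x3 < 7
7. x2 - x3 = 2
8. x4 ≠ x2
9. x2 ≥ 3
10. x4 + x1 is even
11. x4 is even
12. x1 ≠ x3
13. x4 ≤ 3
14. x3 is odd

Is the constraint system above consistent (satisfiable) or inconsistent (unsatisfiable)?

Satisfiable

Setting (x1, x2, x3, x4) = (4, 5, 3, 2) satisfies everything: constraint 1: x3 + x2 = 8; constraint 2: x2 - x1 = 1, and the others follow.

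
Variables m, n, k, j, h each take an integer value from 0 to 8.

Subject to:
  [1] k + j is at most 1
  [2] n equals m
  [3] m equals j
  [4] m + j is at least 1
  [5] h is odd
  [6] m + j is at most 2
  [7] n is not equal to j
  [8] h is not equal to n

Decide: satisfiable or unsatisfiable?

From constraints 2 and 3, n = m = j, so n = j. But constraint 7 says n ≠ j. Contradiction.

Unsatisfiable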